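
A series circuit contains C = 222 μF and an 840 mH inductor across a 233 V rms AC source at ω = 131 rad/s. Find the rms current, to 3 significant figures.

X_L = ωL = 110 Ω
X_C = 1/(ωC) = 34.4 Ω
Net reactance X = X_L − X_C = 75.7 Ω
Z = j75.7 Ω
|Z| = √(0² + 75.7²) = 75.7 Ω
I = V/|Z| = 233/75.7 = 3.08 A

3.08 A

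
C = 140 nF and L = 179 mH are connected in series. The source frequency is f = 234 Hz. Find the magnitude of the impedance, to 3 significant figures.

ω = 2πf = 1470 rad/s
X_L = ωL = 263 Ω
X_C = 1/(ωC) = 4860 Ω
Net reactance X = X_L − X_C = -4600 Ω
Z = − j4600 Ω
|Z| = √(0² + 4600²) = 4600 Ω

4600 Ω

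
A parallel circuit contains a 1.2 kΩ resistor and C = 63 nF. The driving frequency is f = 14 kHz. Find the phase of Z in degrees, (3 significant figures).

-81.4°

ω = 2πf = 87960 rad/s
X_C = 1/(ωC) = 180 Ω
Parallel: admittances add. Y = 1/R + jωC
Y = (0.000833 + j0.00554) S
|Y| = 0.00560 S → |Z| = 1/|Y| = 178 Ω, ∠Z = −∠Y = -81.4°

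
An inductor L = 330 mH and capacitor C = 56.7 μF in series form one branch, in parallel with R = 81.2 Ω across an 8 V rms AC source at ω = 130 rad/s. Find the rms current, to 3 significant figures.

X_L = ωL = 42.9 Ω
X_C = 1/(ωC) = 136 Ω
Branch 1: Z₁ = R = 81.2 Ω
Branch 2 (series LC): Z₂ = j(X_L − X_C) = −j92.8 Ω
Parallel: Z = Z₁Z₂/(Z₁+Z₂), |Z| = 61.1 Ω, ∠Z = -41.2°
I = V/|Z| = 8/61.1 = 131 mA

131 mA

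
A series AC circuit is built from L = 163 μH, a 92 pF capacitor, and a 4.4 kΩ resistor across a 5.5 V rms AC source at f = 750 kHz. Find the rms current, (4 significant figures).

ω = 2πf = 4.712e+06 rad/s
X_L = ωL = 768.1 Ω
X_C = 1/(ωC) = 2307 Ω
Net reactance X = X_L − X_C = -1538 Ω
Z = 4400 − j1538 Ω
|Z| = √(4400² + 1538²) = 4661 Ω
I = V/|Z| = 5.5/4661 = 1.180 mA

1.180 mA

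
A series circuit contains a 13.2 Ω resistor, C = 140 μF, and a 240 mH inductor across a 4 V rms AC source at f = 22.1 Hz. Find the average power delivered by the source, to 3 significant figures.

ω = 2πf = 138.9 rad/s
X_L = ωL = 33.3 Ω
X_C = 1/(ωC) = 51.4 Ω
Net reactance X = X_L − X_C = -18.1 Ω
Z = 13.2 − j18.1 Ω
|Z| = √(13.2² + 18.1²) = 22.4 Ω
∠Z = arctan(-18.1/13.2) = -53.9°
I = V/|Z| = 178 mA
P = VI cos φ = 4 × 0.178 × cos(-53.9°) = 420 mW

420 mW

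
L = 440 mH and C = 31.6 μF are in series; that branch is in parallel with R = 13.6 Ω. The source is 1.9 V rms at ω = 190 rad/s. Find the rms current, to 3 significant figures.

142 mA

X_L = ωL = 83.6 Ω
X_C = 1/(ωC) = 167 Ω
Branch 1: Z₁ = R = 13.6 Ω
Branch 2 (series LC): Z₂ = j(X_L − X_C) = −j83.0 Ω
Parallel: Z = Z₁Z₂/(Z₁+Z₂), |Z| = 13.4 Ω, ∠Z = -9.31°
I = V/|Z| = 1.9/13.4 = 142 mA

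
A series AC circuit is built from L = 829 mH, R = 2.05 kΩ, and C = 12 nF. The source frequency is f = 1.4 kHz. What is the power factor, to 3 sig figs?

0.685

ω = 2πf = 8796 rad/s
X_L = ωL = 7290 Ω
X_C = 1/(ωC) = 9470 Ω
Net reactance X = X_L − X_C = -2180 Ω
Z = 2050 − j2180 Ω
|Z| = √(2050² + 2180²) = 2990 Ω
∠Z = arctan(-2180/2050) = -46.8°
cos φ = cos(-46.8°) = 0.685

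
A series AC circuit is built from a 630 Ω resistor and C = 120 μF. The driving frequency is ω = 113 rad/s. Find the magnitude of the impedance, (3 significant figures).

634 Ω

X_C = 1/(ωC) = 73.7 Ω
Z = 630 − j73.7 Ω
|Z| = √(630² + 73.7²) = 634 Ω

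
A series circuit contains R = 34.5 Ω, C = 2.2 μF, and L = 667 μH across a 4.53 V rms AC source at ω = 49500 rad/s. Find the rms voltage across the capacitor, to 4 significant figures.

X_L = ωL = 33.02 Ω
X_C = 1/(ωC) = 9.183 Ω
Net reactance X = X_L − X_C = 23.83 Ω
Z = 34.50 + j23.83 Ω
|Z| = √(34.50² + 23.83²) = 41.93 Ω
I = V/|Z| = 108.0 mA
V_C = I·|Z_C| = 0.1080 × 9.183 = 0.9920 V

0.9920 V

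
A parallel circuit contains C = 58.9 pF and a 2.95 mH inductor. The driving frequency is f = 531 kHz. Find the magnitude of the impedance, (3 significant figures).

ω = 2πf = 3.336e+06 rad/s
X_L = ωL = 9840 Ω
X_C = 1/(ωC) = 5090 Ω
Parallel: admittances add. Y = 1/(jωL) + jωC
Y = (0 + j9.49e-05) S
|Y| = 9.49e-05 S → |Z| = 1/|Y| = 10500 Ω, ∠Z = −∠Y = -90.0°

10500 Ω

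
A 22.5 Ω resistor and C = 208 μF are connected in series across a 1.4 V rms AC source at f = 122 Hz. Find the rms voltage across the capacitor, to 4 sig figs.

ω = 2πf = 766.5 rad/s
X_C = 1/(ωC) = 6.272 Ω
Z = 22.50 − j6.272 Ω
|Z| = √(22.50² + 6.272²) = 23.36 Ω
I = V/|Z| = 59.94 mA
V_C = I·|Z_C| = 0.05994 × 6.272 = 0.3759 V

0.3759 V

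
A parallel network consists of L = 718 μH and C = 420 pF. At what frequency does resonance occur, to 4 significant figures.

289.8 kHz

ω₀ = 1/√(LC) = 1/√(0.000718 × 4.2e-10) = 1.821e+06 rad/s
f₀ = ω₀/(2π) = 289.8 kHz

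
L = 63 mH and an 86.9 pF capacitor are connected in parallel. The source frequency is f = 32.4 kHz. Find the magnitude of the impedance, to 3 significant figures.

16600 Ω

ω = 2πf = 203600 rad/s
X_L = ωL = 12800 Ω
X_C = 1/(ωC) = 56500 Ω
Parallel: admittances add. Y = 1/(jωL) + jωC
Y = (0 − j6.03e-05) S
|Y| = 6.03e-05 S → |Z| = 1/|Y| = 16600 Ω, ∠Z = −∠Y = 90.0°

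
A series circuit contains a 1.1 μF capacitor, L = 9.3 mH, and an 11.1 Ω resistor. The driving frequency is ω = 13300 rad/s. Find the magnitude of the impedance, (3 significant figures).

56.4 Ω

X_L = ωL = 124 Ω
X_C = 1/(ωC) = 68.4 Ω
Net reactance X = X_L − X_C = 55.3 Ω
Z = 11.1 + j55.3 Ω
|Z| = √(11.1² + 55.3²) = 56.4 Ω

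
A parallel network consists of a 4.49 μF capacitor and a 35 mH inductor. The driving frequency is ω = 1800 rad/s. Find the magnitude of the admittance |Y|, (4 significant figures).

7.791 mS

X_L = ωL = 63.00 Ω
X_C = 1/(ωC) = 123.7 Ω
Parallel: admittances add. Y = 1/(jωL) + jωC
Y = (0 − j0.007791) S
|Y| = 0.007791 S → |Z| = 1/|Y| = 128.4 Ω, ∠Z = −∠Y = 90.00°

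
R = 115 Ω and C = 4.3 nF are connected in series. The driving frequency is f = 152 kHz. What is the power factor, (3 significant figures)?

0.427

ω = 2πf = 955000 rad/s
X_C = 1/(ωC) = 244 Ω
Z = 115 − j244 Ω
|Z| = √(115² + 244²) = 269 Ω
∠Z = arctan(-244/115) = -64.7°
cos φ = cos(-64.7°) = 0.427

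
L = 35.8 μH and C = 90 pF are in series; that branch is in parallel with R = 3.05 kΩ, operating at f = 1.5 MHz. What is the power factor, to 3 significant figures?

0.266

ω = 2πf = 9.425e+06 rad/s
X_L = ωL = 337 Ω
X_C = 1/(ωC) = 1180 Ω
Branch 1: Z₁ = R = 3050 Ω
Branch 2 (series LC): Z₂ = j(X_L − X_C) = −j842 Ω
Parallel: Z = Z₁Z₂/(Z₁+Z₂), |Z| = 811 Ω, ∠Z = -74.6°
cos φ = cos(-74.6°) = 0.266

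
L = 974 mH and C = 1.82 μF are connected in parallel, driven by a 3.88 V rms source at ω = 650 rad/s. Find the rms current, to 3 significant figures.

X_L = ωL = 633 Ω
X_C = 1/(ωC) = 845 Ω
Parallel: admittances add. Y = 1/(jωL) + jωC
Y = (0 − j0.000397) S
|Y| = 0.000397 S → |Z| = 1/|Y| = 2520 Ω, ∠Z = −∠Y = 90.0°
I = V/|Z| = 3.88/2520 = 1.54 mA

1.54 mA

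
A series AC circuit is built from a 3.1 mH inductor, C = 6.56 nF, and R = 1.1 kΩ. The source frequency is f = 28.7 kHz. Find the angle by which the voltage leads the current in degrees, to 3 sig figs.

ω = 2πf = 180300 rad/s
X_L = ωL = 559 Ω
X_C = 1/(ωC) = 845 Ω
Net reactance X = X_L − X_C = -286 Ω
Z = 1100 − j286 Ω
|Z| = √(1100² + 286²) = 1140 Ω
∠Z = arctan(-286/1100) = -14.6°

-14.6°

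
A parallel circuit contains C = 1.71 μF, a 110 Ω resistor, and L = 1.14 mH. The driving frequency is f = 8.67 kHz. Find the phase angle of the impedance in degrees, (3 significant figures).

ω = 2πf = 54480 rad/s
X_L = ωL = 62.1 Ω
X_C = 1/(ωC) = 10.7 Ω
Parallel: admittances add. Y = 1/R + 1/(jωL) + jωC
Y = (0.00909 + j0.0771) S
|Y| = 0.0776 S → |Z| = 1/|Y| = 12.9 Ω, ∠Z = −∠Y = -83.3°

-83.3°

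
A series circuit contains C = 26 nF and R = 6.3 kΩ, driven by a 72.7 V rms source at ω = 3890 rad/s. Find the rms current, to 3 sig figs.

X_C = 1/(ωC) = 9890 Ω
Z = 6300 − j9890 Ω
|Z| = √(6300² + 9890²) = 11700 Ω
I = V/|Z| = 72.7/11700 = 6.20 mA

6.20 mA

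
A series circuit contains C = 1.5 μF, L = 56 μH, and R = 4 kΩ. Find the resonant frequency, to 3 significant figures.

17.4 kHz

ω₀ = 1/√(LC) = 1/√(5.6e-05 × 1.5e-06) = 109100 rad/s
f₀ = ω₀/(2π) = 17.4 kHz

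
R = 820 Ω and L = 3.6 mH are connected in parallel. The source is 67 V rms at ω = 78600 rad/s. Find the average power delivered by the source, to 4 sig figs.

5.474 W

X_L = ωL = 283.0 Ω
Parallel: admittances add. Y = 1/R + 1/(jωL)
Y = (0.001220 − j0.003534) S
|Y| = 0.003739 S → |Z| = 1/|Y| = 267.5 Ω, ∠Z = −∠Y = 70.96°
I = V/|Z| = 250.5 mA
P = VI cos φ = 67 × 0.2505 × cos(70.96°) = 5.474 W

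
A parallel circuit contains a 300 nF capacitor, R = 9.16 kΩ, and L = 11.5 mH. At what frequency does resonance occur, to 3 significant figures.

2.71 kHz

ω₀ = 1/√(LC) = 1/√(0.0115 × 3e-07) = 17030 rad/s
f₀ = ω₀/(2π) = 2.71 kHz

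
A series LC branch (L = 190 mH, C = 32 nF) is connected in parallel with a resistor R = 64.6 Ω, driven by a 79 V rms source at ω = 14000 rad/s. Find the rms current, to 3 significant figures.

1.24 A

X_L = ωL = 2660 Ω
X_C = 1/(ωC) = 2230 Ω
Branch 1: Z₁ = R = 64.6 Ω
Branch 2 (series LC): Z₂ = j(X_L − X_C) = j428 Ω
Parallel: Z = Z₁Z₂/(Z₁+Z₂), |Z| = 63.9 Ω, ∠Z = 8.59°
I = V/|Z| = 79/63.9 = 1.24 A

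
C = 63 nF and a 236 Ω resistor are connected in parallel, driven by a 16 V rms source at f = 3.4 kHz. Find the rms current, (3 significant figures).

71.1 mA

ω = 2πf = 21360 rad/s
X_C = 1/(ωC) = 743 Ω
Parallel: admittances add. Y = 1/R + jωC
Y = (0.00424 + j0.00135) S
|Y| = 0.00445 S → |Z| = 1/|Y| = 225 Ω, ∠Z = −∠Y = -17.6°
I = V/|Z| = 16/225 = 71.1 mA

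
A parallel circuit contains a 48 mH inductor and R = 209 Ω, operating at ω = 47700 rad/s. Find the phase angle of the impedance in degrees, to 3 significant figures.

5.22°

X_L = ωL = 2290 Ω
Parallel: admittances add. Y = 1/R + 1/(jωL)
Y = (0.00478 − j0.000437) S
|Y| = 0.00480 S → |Z| = 1/|Y| = 208 Ω, ∠Z = −∠Y = 5.22°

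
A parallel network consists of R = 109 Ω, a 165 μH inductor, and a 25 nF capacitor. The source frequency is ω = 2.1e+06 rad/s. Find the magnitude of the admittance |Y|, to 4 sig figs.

X_L = ωL = 346.5 Ω
X_C = 1/(ωC) = 19.05 Ω
Parallel: admittances add. Y = 1/R + 1/(jωL) + jωC
Y = (0.009174 + j0.04961) S
|Y| = 0.05046 S → |Z| = 1/|Y| = 19.82 Ω, ∠Z = −∠Y = -79.52°

50.46 mS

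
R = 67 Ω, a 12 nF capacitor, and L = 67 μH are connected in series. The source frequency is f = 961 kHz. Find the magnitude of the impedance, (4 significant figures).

ω = 2πf = 6.038e+06 rad/s
X_L = ωL = 404.6 Ω
X_C = 1/(ωC) = 13.80 Ω
Net reactance X = X_L − X_C = 390.8 Ω
Z = 67.00 + j390.8 Ω
|Z| = √(67.00² + 390.8²) = 396.5 Ω

396.5 Ω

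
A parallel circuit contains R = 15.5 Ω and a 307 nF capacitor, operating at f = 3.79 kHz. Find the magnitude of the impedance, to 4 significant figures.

ω = 2πf = 23810 rad/s
X_C = 1/(ωC) = 136.8 Ω
Parallel: admittances add. Y = 1/R + jωC
Y = (0.06452 + j0.007311) S
|Y| = 0.06493 S → |Z| = 1/|Y| = 15.40 Ω, ∠Z = −∠Y = -6.465°

15.40 Ω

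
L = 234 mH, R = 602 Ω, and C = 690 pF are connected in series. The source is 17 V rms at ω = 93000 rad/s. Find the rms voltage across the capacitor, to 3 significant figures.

X_L = ωL = 21800 Ω
X_C = 1/(ωC) = 15600 Ω
Net reactance X = X_L − X_C = 6180 Ω
Z = 602 + j6180 Ω
|Z| = √(602² + 6180²) = 6210 Ω
I = V/|Z| = 2.74 mA
V_C = I·|Z_C| = 0.00274 × 15600 = 42.7 V

42.7 V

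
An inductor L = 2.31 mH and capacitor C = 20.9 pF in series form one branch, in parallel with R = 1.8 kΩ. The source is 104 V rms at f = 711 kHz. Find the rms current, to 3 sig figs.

ω = 2πf = 4.467e+06 rad/s
X_L = ωL = 10300 Ω
X_C = 1/(ωC) = 10700 Ω
Branch 1: Z₁ = R = 1800 Ω
Branch 2 (series LC): Z₂ = j(X_L − X_C) = −j391 Ω
Parallel: Z = Z₁Z₂/(Z₁+Z₂), |Z| = 382 Ω, ∠Z = -77.8°
I = V/|Z| = 104/382 = 272 mA

272 mA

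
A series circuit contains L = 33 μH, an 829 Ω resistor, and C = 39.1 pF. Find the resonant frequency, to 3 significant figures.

ω₀ = 1/√(LC) = 1/√(3.3e-05 × 3.91e-11) = 2.784e+07 rad/s
f₀ = ω₀/(2π) = 4.43 MHz

4.43 MHz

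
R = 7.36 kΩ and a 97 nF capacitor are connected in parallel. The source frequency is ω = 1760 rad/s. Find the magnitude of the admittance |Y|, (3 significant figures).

X_C = 1/(ωC) = 5860 Ω
Parallel: admittances add. Y = 1/R + jωC
Y = (0.000136 + j0.000171) S
|Y| = 0.000218 S → |Z| = 1/|Y| = 4580 Ω, ∠Z = −∠Y = -51.5°

218 μS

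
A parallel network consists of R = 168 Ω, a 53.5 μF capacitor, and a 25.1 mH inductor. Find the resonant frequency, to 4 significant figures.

137.3 Hz

ω₀ = 1/√(LC) = 1/√(0.0251 × 5.35e-05) = 863.0 rad/s
f₀ = ω₀/(2π) = 137.3 Hz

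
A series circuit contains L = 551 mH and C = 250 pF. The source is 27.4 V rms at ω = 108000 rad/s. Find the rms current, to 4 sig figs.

1.219 mA

X_L = ωL = 59510 Ω
X_C = 1/(ωC) = 37040 Ω
Net reactance X = X_L − X_C = 22470 Ω
Z = j22470 Ω
|Z| = √(0² + 22470²) = 22470 Ω
I = V/|Z| = 27.4/22470 = 1.219 mA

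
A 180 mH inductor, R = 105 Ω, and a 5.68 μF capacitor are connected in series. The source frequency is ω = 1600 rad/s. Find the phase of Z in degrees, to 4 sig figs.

X_L = ωL = 288.0 Ω
X_C = 1/(ωC) = 110.0 Ω
Net reactance X = X_L − X_C = 178.0 Ω
Z = 105.0 + j178.0 Ω
|Z| = √(105.0² + 178.0²) = 206.6 Ω
∠Z = arctan(178.0/105.0) = 59.46°

59.46°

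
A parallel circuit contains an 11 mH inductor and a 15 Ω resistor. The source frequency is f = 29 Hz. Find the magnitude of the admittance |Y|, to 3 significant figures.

ω = 2πf = 182.2 rad/s
X_L = ωL = 2.00 Ω
Parallel: admittances add. Y = 1/R + 1/(jωL)
Y = (0.0667 − j0.499) S
|Y| = 0.503 S → |Z| = 1/|Y| = 1.99 Ω, ∠Z = −∠Y = 82.4°

503 mS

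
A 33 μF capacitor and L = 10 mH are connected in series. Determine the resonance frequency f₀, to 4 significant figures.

ω₀ = 1/√(LC) = 1/√(0.01 × 3.3e-05) = 1741 rad/s
f₀ = ω₀/(2π) = 277.1 Hz

277.1 Hz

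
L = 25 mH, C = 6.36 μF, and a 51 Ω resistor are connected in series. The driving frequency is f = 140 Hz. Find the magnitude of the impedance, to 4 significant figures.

164.8 Ω

ω = 2πf = 879.6 rad/s
X_L = ωL = 21.99 Ω
X_C = 1/(ωC) = 178.7 Ω
Net reactance X = X_L − X_C = -156.8 Ω
Z = 51.00 − j156.8 Ω
|Z| = √(51.00² + 156.8²) = 164.8 Ω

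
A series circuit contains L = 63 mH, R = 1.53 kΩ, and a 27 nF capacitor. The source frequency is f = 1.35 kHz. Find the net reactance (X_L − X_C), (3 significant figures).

-3830 Ω

ω = 2πf = 8482 rad/s
X_L = ωL = 534 Ω
X_C = 1/(ωC) = 4370 Ω
X = 534 − 4370 = -3830 Ω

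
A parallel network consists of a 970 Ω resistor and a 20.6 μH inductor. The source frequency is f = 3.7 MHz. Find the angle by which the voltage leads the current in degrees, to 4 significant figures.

ω = 2πf = 2.325e+07 rad/s
X_L = ωL = 478.9 Ω
Parallel: admittances add. Y = 1/R + 1/(jωL)
Y = (0.001031 − j0.002088) S
|Y| = 0.002329 S → |Z| = 1/|Y| = 429.4 Ω, ∠Z = −∠Y = 63.72°

63.72°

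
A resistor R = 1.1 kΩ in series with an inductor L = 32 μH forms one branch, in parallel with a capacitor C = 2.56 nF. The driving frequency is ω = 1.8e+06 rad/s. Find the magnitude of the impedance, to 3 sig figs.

X_L = ωL = 57.6 Ω
X_C = 1/(ωC) = 217 Ω
Branch 1 (R+jX_L): Z₁ = 1100 + j57.6 Ω, |Z₁| = 1100 Ω
Branch 2 (−jX_C): Z₂ = −j217 Ω
Parallel: Z = Z₁Z₂/(Z₁+Z₂), |Z| = 215 Ω, ∠Z = -78.8°

215 Ω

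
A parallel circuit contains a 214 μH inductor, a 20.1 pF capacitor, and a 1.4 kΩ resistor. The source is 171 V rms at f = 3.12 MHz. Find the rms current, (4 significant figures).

125.0 mA

ω = 2πf = 1.96e+07 rad/s
X_L = ωL = 4195 Ω
X_C = 1/(ωC) = 2538 Ω
Parallel: admittances add. Y = 1/R + 1/(jωL) + jωC
Y = (0.0007143 + j0.0001557) S
|Y| = 0.0007311 S → |Z| = 1/|Y| = 1368 Ω, ∠Z = −∠Y = -12.29°
I = V/|Z| = 171/1368 = 125.0 mA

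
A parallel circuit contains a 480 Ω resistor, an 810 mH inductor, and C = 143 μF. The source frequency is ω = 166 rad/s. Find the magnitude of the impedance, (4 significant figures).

X_L = ωL = 134.5 Ω
X_C = 1/(ωC) = 42.13 Ω
Parallel: admittances add. Y = 1/R + 1/(jωL) + jωC
Y = (0.002083 + j0.01630) S
|Y| = 0.01643 S → |Z| = 1/|Y| = 60.85 Ω, ∠Z = −∠Y = -82.72°

60.85 Ω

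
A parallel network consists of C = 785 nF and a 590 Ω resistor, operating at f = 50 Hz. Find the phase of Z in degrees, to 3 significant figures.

-8.28°

ω = 2πf = 314.2 rad/s
X_C = 1/(ωC) = 4050 Ω
Parallel: admittances add. Y = 1/R + jωC
Y = (0.00169 + j0.000247) S
|Y| = 0.00171 S → |Z| = 1/|Y| = 584 Ω, ∠Z = −∠Y = -8.28°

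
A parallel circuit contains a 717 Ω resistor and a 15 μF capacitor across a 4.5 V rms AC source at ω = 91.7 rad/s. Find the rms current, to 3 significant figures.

8.81 mA

X_C = 1/(ωC) = 727 Ω
Parallel: admittances add. Y = 1/R + jωC
Y = (0.00139 + j0.00138) S
|Y| = 0.00196 S → |Z| = 1/|Y| = 510 Ω, ∠Z = −∠Y = -44.6°
I = V/|Z| = 4.5/510 = 8.81 mA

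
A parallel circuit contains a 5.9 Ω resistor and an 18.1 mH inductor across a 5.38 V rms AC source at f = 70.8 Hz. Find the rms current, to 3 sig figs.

1.13 A

ω = 2πf = 444.8 rad/s
X_L = ωL = 8.05 Ω
Parallel: admittances add. Y = 1/R + 1/(jωL)
Y = (0.169 − j0.124) S
|Y| = 0.210 S → |Z| = 1/|Y| = 4.76 Ω, ∠Z = −∠Y = 36.2°
I = V/|Z| = 5.38/4.76 = 1.13 A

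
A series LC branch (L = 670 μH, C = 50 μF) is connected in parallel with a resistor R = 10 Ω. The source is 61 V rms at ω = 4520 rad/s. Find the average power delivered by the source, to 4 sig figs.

372.1 W

X_L = ωL = 3.028 Ω
X_C = 1/(ωC) = 4.425 Ω
Branch 1: Z₁ = R = 10.00 Ω
Branch 2 (series LC): Z₂ = j(X_L − X_C) = −j1.396 Ω
Parallel: Z = Z₁Z₂/(Z₁+Z₂), |Z| = 1.383 Ω, ∠Z = -82.05°
I = V/|Z| = 44.11 A
P = VI cos φ = 61 × 44.11 × cos(-82.05°) = 372.1 W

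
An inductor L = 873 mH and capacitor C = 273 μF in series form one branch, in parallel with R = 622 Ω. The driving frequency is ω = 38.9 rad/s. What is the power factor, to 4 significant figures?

0.09634

X_L = ωL = 33.96 Ω
X_C = 1/(ωC) = 94.16 Ω
Branch 1: Z₁ = R = 622.0 Ω
Branch 2 (series LC): Z₂ = j(X_L − X_C) = −j60.20 Ω
Parallel: Z = Z₁Z₂/(Z₁+Z₂), |Z| = 59.92 Ω, ∠Z = -84.47°
cos φ = cos(-84.47°) = 0.09634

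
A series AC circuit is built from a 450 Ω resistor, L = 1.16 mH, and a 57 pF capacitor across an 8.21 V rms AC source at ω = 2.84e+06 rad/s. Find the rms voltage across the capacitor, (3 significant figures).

X_L = ωL = 3290 Ω
X_C = 1/(ωC) = 6180 Ω
Net reactance X = X_L − X_C = -2880 Ω
Z = 450 − j2880 Ω
|Z| = √(450² + 2880²) = 2920 Ω
I = V/|Z| = 2.81 mA
V_C = I·|Z_C| = 0.00281 × 6180 = 17.4 V

17.4 V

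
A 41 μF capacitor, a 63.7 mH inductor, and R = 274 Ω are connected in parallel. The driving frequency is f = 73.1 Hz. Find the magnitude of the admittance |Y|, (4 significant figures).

15.78 mS

ω = 2πf = 459.3 rad/s
X_L = ωL = 29.26 Ω
X_C = 1/(ωC) = 53.10 Ω
Parallel: admittances add. Y = 1/R + 1/(jωL) + jωC
Y = (0.003650 − j0.01535) S
|Y| = 0.01578 S → |Z| = 1/|Y| = 63.39 Ω, ∠Z = −∠Y = 76.62°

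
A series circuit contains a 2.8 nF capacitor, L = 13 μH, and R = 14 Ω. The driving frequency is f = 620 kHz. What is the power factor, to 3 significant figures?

ω = 2πf = 3.896e+06 rad/s
X_L = ωL = 50.6 Ω
X_C = 1/(ωC) = 91.7 Ω
Net reactance X = X_L − X_C = -41.0 Ω
Z = 14.0 − j41.0 Ω
|Z| = √(14.0² + 41.0²) = 43.4 Ω
∠Z = arctan(-41.0/14.0) = -71.2°
cos φ = cos(-71.2°) = 0.323

0.323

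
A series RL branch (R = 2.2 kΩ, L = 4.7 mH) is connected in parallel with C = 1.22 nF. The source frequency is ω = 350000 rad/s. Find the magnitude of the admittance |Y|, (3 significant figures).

359 μS

X_L = ωL = 1640 Ω
X_C = 1/(ωC) = 2340 Ω
Branch 1 (R+jX_L): Z₁ = 2200 + j1640 Ω, |Z₁| = 2750 Ω
Branch 2 (−jX_C): Z₂ = −j2340 Ω
Parallel: Z = Z₁Z₂/(Z₁+Z₂), |Z| = 2790 Ω, ∠Z = -35.6°
|Y| = 1/|Z| = 359 μS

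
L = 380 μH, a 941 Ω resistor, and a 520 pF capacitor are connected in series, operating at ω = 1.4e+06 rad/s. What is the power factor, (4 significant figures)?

X_L = ωL = 532.0 Ω
X_C = 1/(ωC) = 1374 Ω
Net reactance X = X_L − X_C = -841.6 Ω
Z = 941.0 − j841.6 Ω
|Z| = √(941.0² + 841.6²) = 1262 Ω
∠Z = arctan(-841.6/941.0) = -41.81°
cos φ = cos(-41.81°) = 0.7454

0.7454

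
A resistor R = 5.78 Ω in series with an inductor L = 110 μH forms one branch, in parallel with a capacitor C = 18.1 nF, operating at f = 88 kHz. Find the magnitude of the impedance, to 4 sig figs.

154.5 Ω

ω = 2πf = 552900 rad/s
X_L = ωL = 60.82 Ω
X_C = 1/(ωC) = 99.92 Ω
Branch 1 (R+jX_L): Z₁ = 5.780 + j60.82 Ω, |Z₁| = 61.10 Ω
Branch 2 (−jX_C): Z₂ = −j99.92 Ω
Parallel: Z = Z₁Z₂/(Z₁+Z₂), |Z| = 154.5 Ω, ∠Z = 76.16°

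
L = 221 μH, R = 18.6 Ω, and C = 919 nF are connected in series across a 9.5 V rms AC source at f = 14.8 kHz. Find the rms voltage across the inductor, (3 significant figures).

9.48 V

ω = 2πf = 92990 rad/s
X_L = ωL = 20.6 Ω
X_C = 1/(ωC) = 11.7 Ω
Net reactance X = X_L − X_C = 8.85 Ω
Z = 18.6 + j8.85 Ω
|Z| = √(18.6² + 8.85²) = 20.6 Ω
I = V/|Z| = 461 mA
V_L = I·|Z_L| = 0.461 × 20.6 = 9.48 V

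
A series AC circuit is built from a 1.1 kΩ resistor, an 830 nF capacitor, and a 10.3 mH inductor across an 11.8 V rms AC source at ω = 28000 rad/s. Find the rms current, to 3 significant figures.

10.5 mA

X_L = ωL = 288 Ω
X_C = 1/(ωC) = 43.0 Ω
Net reactance X = X_L − X_C = 245 Ω
Z = 1100 + j245 Ω
|Z| = √(1100² + 245²) = 1130 Ω
I = V/|Z| = 11.8/1130 = 10.5 mA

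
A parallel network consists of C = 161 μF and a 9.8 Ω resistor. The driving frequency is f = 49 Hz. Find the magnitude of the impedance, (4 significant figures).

8.815 Ω

ω = 2πf = 307.9 rad/s
X_C = 1/(ωC) = 20.17 Ω
Parallel: admittances add. Y = 1/R + jωC
Y = (0.1020 + j0.04957) S
|Y| = 0.1134 S → |Z| = 1/|Y| = 8.815 Ω, ∠Z = −∠Y = -25.91°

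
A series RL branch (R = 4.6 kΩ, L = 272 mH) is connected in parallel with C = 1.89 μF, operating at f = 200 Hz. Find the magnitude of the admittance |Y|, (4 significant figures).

2.369 mS

ω = 2πf = 1257 rad/s
X_L = ωL = 341.8 Ω
X_C = 1/(ωC) = 421.0 Ω
Branch 1 (R+jX_L): Z₁ = 4600 + j341.8 Ω, |Z₁| = 4613 Ω
Branch 2 (−jX_C): Z₂ = −j421.0 Ω
Parallel: Z = Z₁Z₂/(Z₁+Z₂), |Z| = 422.1 Ω, ∠Z = -84.76°
|Y| = 1/|Z| = 2.369 mS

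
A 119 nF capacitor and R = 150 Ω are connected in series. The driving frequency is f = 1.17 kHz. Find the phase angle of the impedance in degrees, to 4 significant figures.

ω = 2πf = 7351 rad/s
X_C = 1/(ωC) = 1143 Ω
Z = 150.0 − j1143 Ω
|Z| = √(150.0² + 1143²) = 1153 Ω
∠Z = arctan(-1143/150.0) = -82.52°

-82.52°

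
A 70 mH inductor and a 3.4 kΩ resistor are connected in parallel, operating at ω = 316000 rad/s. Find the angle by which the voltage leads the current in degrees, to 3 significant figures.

X_L = ωL = 22100 Ω
Parallel: admittances add. Y = 1/R + 1/(jωL)
Y = (0.000294 − j4.52e-05) S
|Y| = 0.000298 S → |Z| = 1/|Y| = 3360 Ω, ∠Z = −∠Y = 8.74°

8.74°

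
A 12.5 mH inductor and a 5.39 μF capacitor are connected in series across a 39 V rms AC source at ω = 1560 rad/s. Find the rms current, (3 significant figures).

X_L = ωL = 19.5 Ω
X_C = 1/(ωC) = 119 Ω
Net reactance X = X_L − X_C = -99.4 Ω
Z = − j99.4 Ω
|Z| = √(0² + 99.4²) = 99.4 Ω
I = V/|Z| = 39/99.4 = 392 mA

392 mA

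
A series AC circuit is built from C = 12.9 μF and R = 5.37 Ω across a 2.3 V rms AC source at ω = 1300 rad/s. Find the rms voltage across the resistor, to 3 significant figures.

X_C = 1/(ωC) = 59.6 Ω
Z = 5.37 − j59.6 Ω
|Z| = √(5.37² + 59.6²) = 59.9 Ω
I = V/|Z| = 38.4 mA
V_R = I·|Z_R| = 0.0384 × 5.37 = 0.206 V

0.206 V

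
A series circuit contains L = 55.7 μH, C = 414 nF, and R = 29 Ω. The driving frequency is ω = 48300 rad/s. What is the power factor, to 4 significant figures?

0.5225

X_L = ωL = 2.690 Ω
X_C = 1/(ωC) = 50.01 Ω
Net reactance X = X_L − X_C = -47.32 Ω
Z = 29.00 − j47.32 Ω
|Z| = √(29.00² + 47.32²) = 55.50 Ω
∠Z = arctan(-47.32/29.00) = -58.50°
cos φ = cos(-58.50°) = 0.5225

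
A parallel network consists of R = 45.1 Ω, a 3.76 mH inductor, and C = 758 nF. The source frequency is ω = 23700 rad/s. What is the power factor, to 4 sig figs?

0.9567

X_L = ωL = 89.11 Ω
X_C = 1/(ωC) = 55.67 Ω
Parallel: admittances add. Y = 1/R + 1/(jωL) + jωC
Y = (0.02217 + j0.006743) S
|Y| = 0.02318 S → |Z| = 1/|Y| = 43.15 Ω, ∠Z = −∠Y = -16.91°
cos φ = cos(-16.91°) = 0.9567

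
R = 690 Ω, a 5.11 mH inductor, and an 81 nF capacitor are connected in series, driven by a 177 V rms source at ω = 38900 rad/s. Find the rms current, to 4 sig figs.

252.8 mA

X_L = ωL = 198.8 Ω
X_C = 1/(ωC) = 317.4 Ω
Net reactance X = X_L − X_C = -118.6 Ω
Z = 690.0 − j118.6 Ω
|Z| = √(690.0² + 118.6²) = 700.1 Ω
I = V/|Z| = 177/700.1 = 252.8 mA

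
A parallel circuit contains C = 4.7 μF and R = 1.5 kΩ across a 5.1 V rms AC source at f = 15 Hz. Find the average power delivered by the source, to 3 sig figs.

17.3 mW

ω = 2πf = 94.25 rad/s
X_C = 1/(ωC) = 2260 Ω
Parallel: admittances add. Y = 1/R + jωC
Y = (0.000667 + j0.000443) S
|Y| = 0.000800 S → |Z| = 1/|Y| = 1250 Ω, ∠Z = −∠Y = -33.6°
I = V/|Z| = 4.08 mA
P = VI cos φ = 5.1 × 0.00408 × cos(-33.6°) = 17.3 mW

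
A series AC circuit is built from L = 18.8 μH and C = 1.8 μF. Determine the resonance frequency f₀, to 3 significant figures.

ω₀ = 1/√(LC) = 1/√(1.88e-05 × 1.8e-06) = 171900 rad/s
f₀ = ω₀/(2π) = 27.4 kHz

27.4 kHz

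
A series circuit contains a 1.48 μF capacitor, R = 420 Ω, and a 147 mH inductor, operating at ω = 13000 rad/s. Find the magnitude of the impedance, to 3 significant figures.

X_L = ωL = 1910 Ω
X_C = 1/(ωC) = 52.0 Ω
Net reactance X = X_L − X_C = 1860 Ω
Z = 420 + j1860 Ω
|Z| = √(420² + 1860²) = 1910 Ω

1910 Ω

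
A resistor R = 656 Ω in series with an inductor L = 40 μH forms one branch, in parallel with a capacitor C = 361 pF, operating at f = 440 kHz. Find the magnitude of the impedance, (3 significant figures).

602 Ω

ω = 2πf = 2.765e+06 rad/s
X_L = ωL = 111 Ω
X_C = 1/(ωC) = 1000 Ω
Branch 1 (R+jX_L): Z₁ = 656 + j111 Ω, |Z₁| = 665 Ω
Branch 2 (−jX_C): Z₂ = −j1000 Ω
Parallel: Z = Z₁Z₂/(Z₁+Z₂), |Z| = 602 Ω, ∠Z = -26.8°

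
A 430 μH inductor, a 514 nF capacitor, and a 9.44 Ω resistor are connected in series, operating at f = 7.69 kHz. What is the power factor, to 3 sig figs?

0.436

ω = 2πf = 48320 rad/s
X_L = ωL = 20.8 Ω
X_C = 1/(ωC) = 40.3 Ω
Net reactance X = X_L − X_C = -19.5 Ω
Z = 9.44 − j19.5 Ω
|Z| = √(9.44² + 19.5²) = 21.7 Ω
∠Z = arctan(-19.5/9.44) = -64.2°
cos φ = cos(-64.2°) = 0.436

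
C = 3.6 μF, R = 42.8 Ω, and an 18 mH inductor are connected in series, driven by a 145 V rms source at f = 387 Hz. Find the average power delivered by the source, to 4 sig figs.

ω = 2πf = 2432 rad/s
X_L = ωL = 43.77 Ω
X_C = 1/(ωC) = 114.2 Ω
Net reactance X = X_L − X_C = -70.47 Ω
Z = 42.80 − j70.47 Ω
|Z| = √(42.80² + 70.47²) = 82.45 Ω
∠Z = arctan(-70.47/42.80) = -58.73°
I = V/|Z| = 1.759 A
P = VI cos φ = 145 × 1.759 × cos(-58.73°) = 132.4 W

132.4 W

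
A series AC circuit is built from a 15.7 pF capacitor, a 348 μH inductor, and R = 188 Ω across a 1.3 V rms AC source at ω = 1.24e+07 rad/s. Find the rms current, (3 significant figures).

X_L = ωL = 4320 Ω
X_C = 1/(ωC) = 5140 Ω
Net reactance X = X_L − X_C = -821 Ω
Z = 188 − j821 Ω
|Z| = √(188² + 821²) = 843 Ω
I = V/|Z| = 1.3/843 = 1.54 mA

1.54 mA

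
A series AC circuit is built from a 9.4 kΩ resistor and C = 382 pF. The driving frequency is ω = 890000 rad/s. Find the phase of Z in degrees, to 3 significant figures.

-17.4°

X_C = 1/(ωC) = 2940 Ω
Z = 9400 − j2940 Ω
|Z| = √(9400² + 2940²) = 9850 Ω
∠Z = arctan(-2940/9400) = -17.4°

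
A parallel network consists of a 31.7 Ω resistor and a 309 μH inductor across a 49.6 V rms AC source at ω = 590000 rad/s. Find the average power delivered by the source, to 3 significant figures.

X_L = ωL = 182 Ω
Parallel: admittances add. Y = 1/R + 1/(jωL)
Y = (0.0315 − j0.00549) S
|Y| = 0.0320 S → |Z| = 1/|Y| = 31.2 Ω, ∠Z = −∠Y = 9.86°
I = V/|Z| = 1.59 A
P = VI cos φ = 49.6 × 1.59 × cos(9.86°) = 77.6 W

77.6 W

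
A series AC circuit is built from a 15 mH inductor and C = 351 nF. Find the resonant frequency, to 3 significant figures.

2.19 kHz

ω₀ = 1/√(LC) = 1/√(0.015 × 3.51e-07) = 13780 rad/s
f₀ = ω₀/(2π) = 2.19 kHz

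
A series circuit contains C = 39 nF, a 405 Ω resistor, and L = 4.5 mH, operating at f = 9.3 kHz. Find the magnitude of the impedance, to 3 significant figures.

442 Ω

ω = 2πf = 58430 rad/s
X_L = ωL = 263 Ω
X_C = 1/(ωC) = 439 Ω
Net reactance X = X_L − X_C = -176 Ω
Z = 405 − j176 Ω
|Z| = √(405² + 176²) = 442 Ω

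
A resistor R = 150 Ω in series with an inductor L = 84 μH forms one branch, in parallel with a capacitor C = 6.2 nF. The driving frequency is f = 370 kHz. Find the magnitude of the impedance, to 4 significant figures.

87.24 Ω

ω = 2πf = 2.325e+06 rad/s
X_L = ωL = 195.3 Ω
X_C = 1/(ωC) = 69.38 Ω
Branch 1 (R+jX_L): Z₁ = 150.0 + j195.3 Ω, |Z₁| = 246.2 Ω
Branch 2 (−jX_C): Z₂ = −j69.38 Ω
Parallel: Z = Z₁Z₂/(Z₁+Z₂), |Z| = 87.24 Ω, ∠Z = -77.54°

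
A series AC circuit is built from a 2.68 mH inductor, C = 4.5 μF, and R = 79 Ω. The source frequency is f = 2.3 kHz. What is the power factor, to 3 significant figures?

ω = 2πf = 14450 rad/s
X_L = ωL = 38.7 Ω
X_C = 1/(ωC) = 15.4 Ω
Net reactance X = X_L − X_C = 23.4 Ω
Z = 79.0 + j23.4 Ω
|Z| = √(79.0² + 23.4²) = 82.4 Ω
∠Z = arctan(23.4/79.0) = 16.5°
cos φ = cos(16.5°) = 0.959

0.959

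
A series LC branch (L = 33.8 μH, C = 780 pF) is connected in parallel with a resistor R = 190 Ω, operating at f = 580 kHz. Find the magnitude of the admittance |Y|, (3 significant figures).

ω = 2πf = 3.644e+06 rad/s
X_L = ωL = 123 Ω
X_C = 1/(ωC) = 352 Ω
Branch 1: Z₁ = R = 190 Ω
Branch 2 (series LC): Z₂ = j(X_L − X_C) = −j229 Ω
Parallel: Z = Z₁Z₂/(Z₁+Z₂), |Z| = 146 Ω, ∠Z = -39.7°
|Y| = 1/|Z| = 6.84 mS

6.84 mS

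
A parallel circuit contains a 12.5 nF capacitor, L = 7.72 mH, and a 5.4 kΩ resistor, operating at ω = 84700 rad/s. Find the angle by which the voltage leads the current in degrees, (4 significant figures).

X_L = ωL = 653.9 Ω
X_C = 1/(ωC) = 944.5 Ω
Parallel: admittances add. Y = 1/R + 1/(jωL) + jωC
Y = (0.0001852 − j0.0004706) S
|Y| = 0.0005057 S → |Z| = 1/|Y| = 1977 Ω, ∠Z = −∠Y = 68.52°

68.52°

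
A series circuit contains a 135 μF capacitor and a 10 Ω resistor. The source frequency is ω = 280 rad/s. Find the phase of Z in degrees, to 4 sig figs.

X_C = 1/(ωC) = 26.46 Ω
Z = 10.00 − j26.46 Ω
|Z| = √(10.00² + 26.46²) = 28.28 Ω
∠Z = arctan(-26.46/10.00) = -69.29°

-69.29°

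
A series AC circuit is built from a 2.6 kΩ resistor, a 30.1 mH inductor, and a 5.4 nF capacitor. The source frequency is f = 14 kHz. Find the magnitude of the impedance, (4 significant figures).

2656 Ω

ω = 2πf = 87960 rad/s
X_L = ωL = 2648 Ω
X_C = 1/(ωC) = 2105 Ω
Net reactance X = X_L − X_C = 542.5 Ω
Z = 2600 + j542.5 Ω
|Z| = √(2600² + 542.5²) = 2656 Ω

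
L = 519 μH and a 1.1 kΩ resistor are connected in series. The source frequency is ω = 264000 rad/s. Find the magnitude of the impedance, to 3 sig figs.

X_L = ωL = 137 Ω
Z = 1100 + j137 Ω
|Z| = √(1100² + 137²) = 1110 Ω

1110 Ω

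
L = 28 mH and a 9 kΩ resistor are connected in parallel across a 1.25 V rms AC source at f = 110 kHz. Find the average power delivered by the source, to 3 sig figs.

ω = 2πf = 691200 rad/s
X_L = ωL = 19400 Ω
Parallel: admittances add. Y = 1/R + 1/(jωL)
Y = (0.000111 − j5.17e-05) S
|Y| = 0.000123 S → |Z| = 1/|Y| = 8160 Ω, ∠Z = −∠Y = 24.9°
I = V/|Z| = 153 μA
P = VI cos φ = 1.25 × 0.000153 × cos(24.9°) = 174 μW

174 μW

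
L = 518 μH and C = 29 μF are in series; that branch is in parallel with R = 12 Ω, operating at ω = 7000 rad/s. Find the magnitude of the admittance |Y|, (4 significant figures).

X_L = ωL = 3.626 Ω
X_C = 1/(ωC) = 4.926 Ω
Branch 1: Z₁ = R = 12.00 Ω
Branch 2 (series LC): Z₂ = j(X_L − X_C) = −j1.300 Ω
Parallel: Z = Z₁Z₂/(Z₁+Z₂), |Z| = 1.293 Ω, ∠Z = -83.82°
|Y| = 1/|Z| = 773.7 mS

773.7 mS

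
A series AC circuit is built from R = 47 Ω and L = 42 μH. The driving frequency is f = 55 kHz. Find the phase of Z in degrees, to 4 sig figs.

17.16°

ω = 2πf = 345600 rad/s
X_L = ωL = 14.51 Ω
Z = 47.00 + j14.51 Ω
|Z| = √(47.00² + 14.51²) = 49.19 Ω
∠Z = arctan(14.51/47.00) = 17.16°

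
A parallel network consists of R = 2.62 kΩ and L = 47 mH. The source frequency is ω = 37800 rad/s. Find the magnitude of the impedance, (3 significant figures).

X_L = ωL = 1780 Ω
Parallel: admittances add. Y = 1/R + 1/(jωL)
Y = (0.000382 − j0.000563) S
|Y| = 0.000680 S → |Z| = 1/|Y| = 1470 Ω, ∠Z = −∠Y = 55.9°

1470 Ω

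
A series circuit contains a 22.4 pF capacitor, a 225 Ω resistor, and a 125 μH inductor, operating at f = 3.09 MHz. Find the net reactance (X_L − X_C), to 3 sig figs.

127 Ω

ω = 2πf = 1.942e+07 rad/s
X_L = ωL = 2430 Ω
X_C = 1/(ωC) = 2300 Ω
X = 2430 − 2300 = 127 Ω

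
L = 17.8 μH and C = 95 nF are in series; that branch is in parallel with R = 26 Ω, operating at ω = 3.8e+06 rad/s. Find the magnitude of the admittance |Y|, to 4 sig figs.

X_L = ωL = 67.64 Ω
X_C = 1/(ωC) = 2.770 Ω
Branch 1: Z₁ = R = 26.00 Ω
Branch 2 (series LC): Z₂ = j(X_L − X_C) = j64.87 Ω
Parallel: Z = Z₁Z₂/(Z₁+Z₂), |Z| = 24.13 Ω, ∠Z = 21.84°
|Y| = 1/|Z| = 41.44 mS

41.44 mS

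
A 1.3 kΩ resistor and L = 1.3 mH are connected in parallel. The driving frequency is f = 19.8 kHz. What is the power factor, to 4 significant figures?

0.1235

ω = 2πf = 124400 rad/s
X_L = ωL = 161.7 Ω
Parallel: admittances add. Y = 1/R + 1/(jωL)
Y = (0.0007692 − j0.006183) S
|Y| = 0.006231 S → |Z| = 1/|Y| = 160.5 Ω, ∠Z = −∠Y = 82.91°
cos φ = cos(82.91°) = 0.1235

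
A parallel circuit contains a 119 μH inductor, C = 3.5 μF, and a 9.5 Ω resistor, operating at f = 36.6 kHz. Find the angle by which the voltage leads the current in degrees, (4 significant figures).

-82.20°

ω = 2πf = 230000 rad/s
X_L = ωL = 27.37 Ω
X_C = 1/(ωC) = 1.242 Ω
Parallel: admittances add. Y = 1/R + 1/(jωL) + jωC
Y = (0.1053 + j0.7683) S
|Y| = 0.7755 S → |Z| = 1/|Y| = 1.289 Ω, ∠Z = −∠Y = -82.20°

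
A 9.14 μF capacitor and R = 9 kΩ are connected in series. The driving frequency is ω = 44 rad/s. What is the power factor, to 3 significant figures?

0.964

X_C = 1/(ωC) = 2490 Ω
Z = 9000 − j2490 Ω
|Z| = √(9000² + 2490²) = 9340 Ω
∠Z = arctan(-2490/9000) = -15.4°
cos φ = cos(-15.4°) = 0.964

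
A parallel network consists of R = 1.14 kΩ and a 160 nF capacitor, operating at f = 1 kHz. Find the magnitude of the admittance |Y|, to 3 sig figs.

1.33 mS

ω = 2πf = 6283 rad/s
X_C = 1/(ωC) = 995 Ω
Parallel: admittances add. Y = 1/R + jωC
Y = (0.000877 + j0.00101) S
|Y| = 0.00133 S → |Z| = 1/|Y| = 750 Ω, ∠Z = −∠Y = -48.9°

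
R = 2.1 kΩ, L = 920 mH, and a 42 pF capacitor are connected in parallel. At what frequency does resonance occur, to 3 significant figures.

25.6 kHz

ω₀ = 1/√(LC) = 1/√(0.92 × 4.2e-11) = 160900 rad/s
f₀ = ω₀/(2π) = 25.6 kHz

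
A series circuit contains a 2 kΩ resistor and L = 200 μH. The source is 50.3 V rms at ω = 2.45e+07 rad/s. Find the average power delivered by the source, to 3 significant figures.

X_L = ωL = 4900 Ω
Z = 2000 + j4900 Ω
|Z| = √(2000² + 4900²) = 5290 Ω
∠Z = arctan(4900/2000) = 67.8°
I = V/|Z| = 9.50 mA
P = VI cos φ = 50.3 × 0.00950 × cos(67.8°) = 181 mW

181 mW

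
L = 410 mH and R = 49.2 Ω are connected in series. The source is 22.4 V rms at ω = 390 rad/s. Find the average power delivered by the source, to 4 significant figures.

882.0 mW

X_L = ωL = 159.9 Ω
Z = 49.20 + j159.9 Ω
|Z| = √(49.20² + 159.9²) = 167.3 Ω
∠Z = arctan(159.9/49.20) = 72.90°
I = V/|Z| = 133.9 mA
P = VI cos φ = 22.4 × 0.1339 × cos(72.90°) = 882.0 mW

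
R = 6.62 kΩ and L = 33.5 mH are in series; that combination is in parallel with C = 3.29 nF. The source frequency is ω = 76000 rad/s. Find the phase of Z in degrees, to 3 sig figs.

-56.6°

X_L = ωL = 2550 Ω
X_C = 1/(ωC) = 4000 Ω
Branch 1 (R+jX_L): Z₁ = 6620 + j2550 Ω, |Z₁| = 7090 Ω
Branch 2 (−jX_C): Z₂ = −j4000 Ω
Parallel: Z = Z₁Z₂/(Z₁+Z₂), |Z| = 4190 Ω, ∠Z = -56.6°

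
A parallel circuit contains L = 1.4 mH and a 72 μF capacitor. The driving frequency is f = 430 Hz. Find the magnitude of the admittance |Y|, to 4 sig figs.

69.85 mS

ω = 2πf = 2702 rad/s
X_L = ωL = 3.782 Ω
X_C = 1/(ωC) = 5.141 Ω
Parallel: admittances add. Y = 1/(jωL) + jωC
Y = (0 − j0.06985) S
|Y| = 0.06985 S → |Z| = 1/|Y| = 14.32 Ω, ∠Z = −∠Y = 90.00°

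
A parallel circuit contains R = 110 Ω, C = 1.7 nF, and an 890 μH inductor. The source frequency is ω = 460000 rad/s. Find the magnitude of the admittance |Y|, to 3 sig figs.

9.24 mS

X_L = ωL = 409 Ω
X_C = 1/(ωC) = 1280 Ω
Parallel: admittances add. Y = 1/R + 1/(jωL) + jωC
Y = (0.00909 − j0.00166) S
|Y| = 0.00924 S → |Z| = 1/|Y| = 108 Ω, ∠Z = −∠Y = 10.4°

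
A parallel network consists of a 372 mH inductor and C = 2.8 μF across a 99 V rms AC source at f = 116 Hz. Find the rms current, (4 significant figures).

163.1 mA

ω = 2πf = 728.8 rad/s
X_L = ωL = 271.1 Ω
X_C = 1/(ωC) = 490.0 Ω
Parallel: admittances add. Y = 1/(jωL) + jωC
Y = (0 − j0.001647) S
|Y| = 0.001647 S → |Z| = 1/|Y| = 607.0 Ω, ∠Z = −∠Y = 90.00°
I = V/|Z| = 99/607.0 = 163.1 mA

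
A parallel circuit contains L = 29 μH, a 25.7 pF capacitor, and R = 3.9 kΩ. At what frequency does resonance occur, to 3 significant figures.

5.83 MHz

ω₀ = 1/√(LC) = 1/√(2.9e-05 × 2.57e-11) = 3.663e+07 rad/s
f₀ = ω₀/(2π) = 5.83 MHz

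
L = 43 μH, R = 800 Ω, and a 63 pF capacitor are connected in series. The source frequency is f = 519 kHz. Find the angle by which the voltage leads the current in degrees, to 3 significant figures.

ω = 2πf = 3.261e+06 rad/s
X_L = ωL = 140 Ω
X_C = 1/(ωC) = 4870 Ω
Net reactance X = X_L − X_C = -4730 Ω
Z = 800 − j4730 Ω
|Z| = √(800² + 4730²) = 4790 Ω
∠Z = arctan(-4730/800) = -80.4°

-80.4°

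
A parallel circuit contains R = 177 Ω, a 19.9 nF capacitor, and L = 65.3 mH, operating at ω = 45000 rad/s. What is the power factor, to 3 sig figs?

X_L = ωL = 2940 Ω
X_C = 1/(ωC) = 1120 Ω
Parallel: admittances add. Y = 1/R + 1/(jωL) + jωC
Y = (0.00565 + j0.000555) S
|Y| = 0.00568 S → |Z| = 1/|Y| = 176 Ω, ∠Z = −∠Y = -5.61°
cos φ = cos(-5.61°) = 0.995

0.995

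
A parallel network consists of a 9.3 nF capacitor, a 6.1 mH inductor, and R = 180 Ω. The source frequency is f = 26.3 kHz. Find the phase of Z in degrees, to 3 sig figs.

-5.60°

ω = 2πf = 165200 rad/s
X_L = ωL = 1010 Ω
X_C = 1/(ωC) = 651 Ω
Parallel: admittances add. Y = 1/R + 1/(jωL) + jωC
Y = (0.00556 + j0.000545) S
|Y| = 0.00558 S → |Z| = 1/|Y| = 179 Ω, ∠Z = −∠Y = -5.60°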